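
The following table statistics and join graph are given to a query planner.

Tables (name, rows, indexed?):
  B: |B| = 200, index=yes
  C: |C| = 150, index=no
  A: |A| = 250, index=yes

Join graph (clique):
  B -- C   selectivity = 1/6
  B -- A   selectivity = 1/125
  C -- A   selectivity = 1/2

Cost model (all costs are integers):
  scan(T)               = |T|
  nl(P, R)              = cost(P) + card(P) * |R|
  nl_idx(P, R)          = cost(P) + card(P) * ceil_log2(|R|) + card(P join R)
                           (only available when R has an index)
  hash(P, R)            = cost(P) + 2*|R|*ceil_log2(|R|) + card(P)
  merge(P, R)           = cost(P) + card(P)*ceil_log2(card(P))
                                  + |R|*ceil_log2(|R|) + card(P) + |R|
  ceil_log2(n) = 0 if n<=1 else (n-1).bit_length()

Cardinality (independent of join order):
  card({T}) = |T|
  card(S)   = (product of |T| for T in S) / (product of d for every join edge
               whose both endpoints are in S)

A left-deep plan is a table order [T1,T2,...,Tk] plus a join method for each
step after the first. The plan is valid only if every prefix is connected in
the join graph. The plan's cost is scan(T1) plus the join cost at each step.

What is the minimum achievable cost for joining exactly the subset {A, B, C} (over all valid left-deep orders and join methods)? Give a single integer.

Selinger DP over subsets of {A,B,C}:
  {B}: scan cost=200, card=200
  {C}: scan cost=150, card=150
  {A}: scan cost=250, card=250
  {BC}: card=5000; try (C,hash)→2800, (B,merge)→3300, (C,merge)→3350, (B,hash)→3500, (B,nl_idx)→6350, (B,nl)→30150 …(+1); best=2800 via (C,hash)
  {AB}: card=400; try (A,nl_idx)→2200, (B,nl_idx)→2650, (B,hash)→3700, (A,merge)→4250, (B,merge)→4300, (A,hash)→4400 …(+2); best=2200 via (A,nl_idx)
  {AC}: card=18750; try (C,hash)→2900, (A,merge)→3750, (C,merge)→3850, (A,hash)→4300, (A,nl_idx)→20100, (A,nl)→37650 …(+1); best=2900 via (C,hash)
  {ABC}: card=5000; try (C,hash)→5000, (C,merge)→7550, (A,hash)→11800, (B,hash)→24850, (A,nl_idx)→47800, (C,nl)→62200 …(+5); best=5000 via (C,hash)

5000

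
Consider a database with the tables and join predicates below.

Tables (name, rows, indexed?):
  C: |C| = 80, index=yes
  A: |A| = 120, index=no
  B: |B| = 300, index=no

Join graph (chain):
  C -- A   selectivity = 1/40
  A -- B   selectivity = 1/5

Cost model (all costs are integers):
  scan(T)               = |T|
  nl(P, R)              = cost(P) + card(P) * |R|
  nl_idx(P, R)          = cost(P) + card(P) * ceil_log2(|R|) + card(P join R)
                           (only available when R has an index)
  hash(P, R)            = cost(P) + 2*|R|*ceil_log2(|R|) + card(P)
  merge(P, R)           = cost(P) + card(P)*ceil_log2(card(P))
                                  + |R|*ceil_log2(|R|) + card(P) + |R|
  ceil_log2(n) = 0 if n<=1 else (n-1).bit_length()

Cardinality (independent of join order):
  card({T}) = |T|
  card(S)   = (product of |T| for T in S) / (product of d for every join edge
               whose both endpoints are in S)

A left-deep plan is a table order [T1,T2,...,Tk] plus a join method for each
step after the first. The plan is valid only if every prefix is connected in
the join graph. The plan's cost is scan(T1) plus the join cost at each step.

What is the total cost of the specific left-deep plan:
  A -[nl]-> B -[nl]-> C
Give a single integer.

612120

step 1: scan A: cost=120, card=120
step 2: join B via nl
    card(P join B) = 120*300/(5) = 7200
    cost = 120 + 120*300 = 36120
step 3: join C via nl
    card(P join C) = 7200*80/(40) = 14400
    cost = 36120 + 7200*80 = 612120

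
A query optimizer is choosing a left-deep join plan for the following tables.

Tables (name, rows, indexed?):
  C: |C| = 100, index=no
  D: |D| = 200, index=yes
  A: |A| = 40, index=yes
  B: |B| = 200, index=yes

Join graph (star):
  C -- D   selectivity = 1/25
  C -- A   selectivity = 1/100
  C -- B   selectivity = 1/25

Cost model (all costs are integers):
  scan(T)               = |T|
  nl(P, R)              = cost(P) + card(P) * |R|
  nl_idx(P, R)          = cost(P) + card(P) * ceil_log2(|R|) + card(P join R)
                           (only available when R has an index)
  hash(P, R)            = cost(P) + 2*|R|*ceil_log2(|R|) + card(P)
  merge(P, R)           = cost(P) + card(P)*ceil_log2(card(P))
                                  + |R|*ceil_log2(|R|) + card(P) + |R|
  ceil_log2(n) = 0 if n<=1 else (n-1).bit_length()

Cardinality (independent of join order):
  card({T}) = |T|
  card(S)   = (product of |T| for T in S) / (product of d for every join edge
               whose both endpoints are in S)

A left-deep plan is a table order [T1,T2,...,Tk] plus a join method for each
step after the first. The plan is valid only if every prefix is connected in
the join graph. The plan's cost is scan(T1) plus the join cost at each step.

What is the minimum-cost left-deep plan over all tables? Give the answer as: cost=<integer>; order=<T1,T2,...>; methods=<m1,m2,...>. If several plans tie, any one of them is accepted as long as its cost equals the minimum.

cost=4840; order=C,A,B,D; methods=hash,nl_idx,hash

Selinger DP (subsets sized 1..n):
  {C}: scan cost=100, card=100
  {D}: scan cost=200, card=200
  {A}: scan cost=40, card=40
  {B}: scan cost=200, card=200
  {CD}: card=800; try (D,nl_idx)→1700, (C,hash)→1800, (D,merge)→2700, (C,merge)→2800, (D,hash)→3400, (D,nl)→20100 …(+1); best=1700 via (D,nl_idx)
  {AC}: card=40; try (A,hash)→680, (A,nl_idx)→740, (C,merge)→1120, (A,merge)→1180, (C,hash)→1480, (C,nl)→4040 …(+1); best=680 via (A,hash)
  {BC}: card=800; try (B,nl_idx)→1700, (C,hash)→1800, (B,merge)→2700, (C,merge)→2800, (B,hash)→3400, (B,nl)→20100 …(+1); best=1700 via (B,nl_idx)
  {ACD}: card=320; try (D,nl_idx)→1320, (D,merge)→2760, (A,hash)→2980, (D,hash)→3920, (A,nl_idx)→6820, (D,nl)→8680 …(+2); best=1320 via (D,nl_idx)
  {BCD}: card=6400; try (D,hash)→5700, (B,hash)→5700, (D,merge)→12300, (B,merge)→12300, (D,nl_idx)→14500, (B,nl_idx)→14500 …(+2); best=5700 via (D,hash)
  {ABC}: card=320; try (B,nl_idx)→1320, (B,merge)→2760, (A,hash)→2980, (B,hash)→3920, (A,nl_idx)→6820, (B,nl)→8680 …(+2); best=1320 via (B,nl_idx)
  {ABCD}: card=2560; try (D,hash)→4840, (B,hash)→4840, (D,merge)→6320, (B,merge)→6320, (D,nl_idx)→6440, (B,nl_idx)→6440 …(+6); best=4840 via (D,hash)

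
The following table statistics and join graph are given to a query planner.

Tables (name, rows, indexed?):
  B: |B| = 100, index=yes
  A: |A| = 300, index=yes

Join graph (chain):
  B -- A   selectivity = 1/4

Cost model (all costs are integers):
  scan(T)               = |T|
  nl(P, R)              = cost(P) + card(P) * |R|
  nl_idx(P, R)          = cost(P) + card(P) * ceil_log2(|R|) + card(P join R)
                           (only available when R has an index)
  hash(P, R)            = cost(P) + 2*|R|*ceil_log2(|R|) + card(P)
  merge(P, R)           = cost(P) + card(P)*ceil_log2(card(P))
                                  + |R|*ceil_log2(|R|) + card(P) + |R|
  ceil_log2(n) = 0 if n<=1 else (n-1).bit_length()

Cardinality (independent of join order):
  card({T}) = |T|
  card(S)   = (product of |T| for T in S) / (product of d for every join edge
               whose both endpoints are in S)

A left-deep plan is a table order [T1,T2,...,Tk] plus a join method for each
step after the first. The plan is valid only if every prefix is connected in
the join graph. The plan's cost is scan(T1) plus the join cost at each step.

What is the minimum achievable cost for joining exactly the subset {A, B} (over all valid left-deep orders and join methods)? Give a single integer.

2000

Selinger DP over subsets of {A,B}:
  {B}: scan cost=100, card=100
  {A}: scan cost=300, card=300
  {AB}: card=7500; try (B,hash)→2000, (A,merge)→3900, (B,merge)→4100, (A,hash)→5600, (A,nl_idx)→8500, (B,nl_idx)→9900 …(+2); best=2000 via (B,hash)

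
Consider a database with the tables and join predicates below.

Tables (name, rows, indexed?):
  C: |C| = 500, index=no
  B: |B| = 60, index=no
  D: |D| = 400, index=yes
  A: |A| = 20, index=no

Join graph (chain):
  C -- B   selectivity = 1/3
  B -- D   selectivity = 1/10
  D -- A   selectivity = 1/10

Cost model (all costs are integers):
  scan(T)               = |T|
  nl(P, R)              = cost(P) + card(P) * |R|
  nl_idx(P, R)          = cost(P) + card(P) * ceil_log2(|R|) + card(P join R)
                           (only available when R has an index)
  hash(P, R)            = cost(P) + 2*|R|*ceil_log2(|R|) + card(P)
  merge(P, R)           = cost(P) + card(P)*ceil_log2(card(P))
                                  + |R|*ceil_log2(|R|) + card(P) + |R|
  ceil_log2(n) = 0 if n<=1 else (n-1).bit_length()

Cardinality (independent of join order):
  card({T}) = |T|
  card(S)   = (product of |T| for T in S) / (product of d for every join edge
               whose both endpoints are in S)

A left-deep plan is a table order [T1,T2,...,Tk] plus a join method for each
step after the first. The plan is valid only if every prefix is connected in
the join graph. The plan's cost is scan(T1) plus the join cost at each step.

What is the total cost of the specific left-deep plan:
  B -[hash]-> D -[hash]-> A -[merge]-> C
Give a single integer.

step 1: scan B: cost=60, card=60
step 2: join D via hash
    card(P join D) = 60*400/(10) = 2400
    cost = 60 + 2*400*9 + 60 = 7320
step 3: join A via hash
    card(P join A) = 2400*20/(10) = 4800
    cost = 7320 + 2*20*5 + 2400 = 9920
step 4: join C via merge
    card(P join C) = 4800*500/(3) = 800000
    cost = 9920 + 4800*13 + 500*9 + 4800 + 500 = 82120

82120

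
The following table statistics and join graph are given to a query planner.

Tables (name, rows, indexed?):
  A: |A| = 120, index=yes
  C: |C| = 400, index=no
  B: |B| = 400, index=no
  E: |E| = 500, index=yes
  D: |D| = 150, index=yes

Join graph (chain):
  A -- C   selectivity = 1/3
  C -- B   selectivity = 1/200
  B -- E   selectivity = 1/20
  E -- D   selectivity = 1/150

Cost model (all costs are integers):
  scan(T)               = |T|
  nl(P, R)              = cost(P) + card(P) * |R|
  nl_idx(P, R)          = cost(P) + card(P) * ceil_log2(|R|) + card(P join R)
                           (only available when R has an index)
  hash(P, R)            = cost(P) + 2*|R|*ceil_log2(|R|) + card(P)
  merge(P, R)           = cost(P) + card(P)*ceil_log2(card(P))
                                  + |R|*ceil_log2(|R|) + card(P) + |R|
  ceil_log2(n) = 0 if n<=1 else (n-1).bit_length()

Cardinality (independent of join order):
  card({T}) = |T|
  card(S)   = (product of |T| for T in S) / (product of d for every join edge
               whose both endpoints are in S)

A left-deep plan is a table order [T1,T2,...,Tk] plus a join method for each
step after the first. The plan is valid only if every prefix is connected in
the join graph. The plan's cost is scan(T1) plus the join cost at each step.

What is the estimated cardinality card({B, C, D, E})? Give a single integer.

20000

Tables in S: B(400), C(400), D(150), E(500)
Edges inside S: C-B(d=200), B-E(d=20), E-D(d=150)
numerator = 400 * 400 * 150 * 500 = 12000000000
denominator = 200 * 20 * 150 = 600000
card(S) = 12000000000 / 600000 = 20000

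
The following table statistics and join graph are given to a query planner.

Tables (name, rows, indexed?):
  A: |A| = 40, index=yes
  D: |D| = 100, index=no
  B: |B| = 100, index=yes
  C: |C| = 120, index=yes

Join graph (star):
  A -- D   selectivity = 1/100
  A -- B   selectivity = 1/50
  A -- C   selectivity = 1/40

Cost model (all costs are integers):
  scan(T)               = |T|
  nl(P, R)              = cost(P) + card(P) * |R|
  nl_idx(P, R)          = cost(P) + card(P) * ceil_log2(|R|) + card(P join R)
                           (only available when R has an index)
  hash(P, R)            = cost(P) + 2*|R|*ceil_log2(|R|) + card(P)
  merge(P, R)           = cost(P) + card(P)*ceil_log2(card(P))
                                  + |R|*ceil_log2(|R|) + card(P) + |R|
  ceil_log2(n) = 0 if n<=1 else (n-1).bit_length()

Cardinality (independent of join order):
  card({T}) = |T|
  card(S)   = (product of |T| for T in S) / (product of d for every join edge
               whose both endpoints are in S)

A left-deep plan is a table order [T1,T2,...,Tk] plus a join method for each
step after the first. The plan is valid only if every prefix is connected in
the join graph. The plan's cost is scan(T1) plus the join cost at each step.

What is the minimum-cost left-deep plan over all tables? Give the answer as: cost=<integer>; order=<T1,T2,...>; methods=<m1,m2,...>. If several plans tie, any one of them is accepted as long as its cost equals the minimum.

Selinger DP (subsets sized 1..n):
  {A}: scan cost=40, card=40
  {D}: scan cost=100, card=100
  {B}: scan cost=100, card=100
  {C}: scan cost=120, card=120
  {AD}: card=40; try (A,hash)→680, (A,nl_idx)→740, (D,merge)→1120, (A,merge)→1180, (D,hash)→1480, (D,nl)→4040 …(+1); best=680 via (A,hash)
  {AB}: card=80; try (B,nl_idx)→400, (A,hash)→680, (A,nl_idx)→780, (B,merge)→1120, (A,merge)→1180, (B,hash)→1480 …(+2); best=400 via (B,nl_idx)
  {AC}: card=120; try (C,nl_idx)→440, (A,hash)→720, (A,nl_idx)→960, (C,merge)→1280, (A,merge)→1360, (C,hash)→1760 …(+2); best=440 via (C,nl_idx)
  {ABD}: card=80; try (B,nl_idx)→1040, (B,merge)→1760, (D,merge)→1840, (D,hash)→1880, (B,hash)→2120, (B,nl)→4680 …(+1); best=1040 via (B,nl_idx)
  {ACD}: card=120; try (C,nl_idx)→1080, (C,merge)→1920, (D,hash)→1960, (D,merge)→2200, (C,hash)→2400, (C,nl)→5480 …(+1); best=1080 via (C,nl_idx)
  {ABC}: card=240; try (C,nl_idx)→1200, (B,nl_idx)→1520, (B,hash)→1960, (C,merge)→2000, (C,hash)→2160, (B,merge)→2200 …(+2); best=1200 via (C,nl_idx)
  {ABCD}: card=240; try (C,nl_idx)→1840, (B,nl_idx)→2160, (B,hash)→2600, (C,merge)→2640, (C,hash)→2800, (D,hash)→2840 …(+5); best=1840 via (C,nl_idx)

cost=1840; order=D,A,B,C; methods=hash,nl_idx,nl_idx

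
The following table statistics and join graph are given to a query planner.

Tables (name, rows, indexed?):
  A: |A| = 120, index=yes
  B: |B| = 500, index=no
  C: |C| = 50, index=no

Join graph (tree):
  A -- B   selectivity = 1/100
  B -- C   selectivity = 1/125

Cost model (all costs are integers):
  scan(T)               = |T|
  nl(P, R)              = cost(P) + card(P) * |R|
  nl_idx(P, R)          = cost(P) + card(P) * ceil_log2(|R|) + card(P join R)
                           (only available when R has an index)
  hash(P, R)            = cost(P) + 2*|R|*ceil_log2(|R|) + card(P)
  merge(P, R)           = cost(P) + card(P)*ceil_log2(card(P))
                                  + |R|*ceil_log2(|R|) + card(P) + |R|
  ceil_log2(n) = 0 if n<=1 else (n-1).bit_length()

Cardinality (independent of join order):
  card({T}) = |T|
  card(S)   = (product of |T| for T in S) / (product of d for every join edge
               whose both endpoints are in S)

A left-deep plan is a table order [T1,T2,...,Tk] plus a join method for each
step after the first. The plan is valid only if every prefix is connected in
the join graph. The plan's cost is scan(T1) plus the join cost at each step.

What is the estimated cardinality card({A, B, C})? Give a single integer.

240

Tables in S: A(120), B(500), C(50)
Edges inside S: A-B(d=100), B-C(d=125)
numerator = 120 * 500 * 50 = 3000000
denominator = 100 * 125 = 12500
card(S) = 3000000 / 12500 = 240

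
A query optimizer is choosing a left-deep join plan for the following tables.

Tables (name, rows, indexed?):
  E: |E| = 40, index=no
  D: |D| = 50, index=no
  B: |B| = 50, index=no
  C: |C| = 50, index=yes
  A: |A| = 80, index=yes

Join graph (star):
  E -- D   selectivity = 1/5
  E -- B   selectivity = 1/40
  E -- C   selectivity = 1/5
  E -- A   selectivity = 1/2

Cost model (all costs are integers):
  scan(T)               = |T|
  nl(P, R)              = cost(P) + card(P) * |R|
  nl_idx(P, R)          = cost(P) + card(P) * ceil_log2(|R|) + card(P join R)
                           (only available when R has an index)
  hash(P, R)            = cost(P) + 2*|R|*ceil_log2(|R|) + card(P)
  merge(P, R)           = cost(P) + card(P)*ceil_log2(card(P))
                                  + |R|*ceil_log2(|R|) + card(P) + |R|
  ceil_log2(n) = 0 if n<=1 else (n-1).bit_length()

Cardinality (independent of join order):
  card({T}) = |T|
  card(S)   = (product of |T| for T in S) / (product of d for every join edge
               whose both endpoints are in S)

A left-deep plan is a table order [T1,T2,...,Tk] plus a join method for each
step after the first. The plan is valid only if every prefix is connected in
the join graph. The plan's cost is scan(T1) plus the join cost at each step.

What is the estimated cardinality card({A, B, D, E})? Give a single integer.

Tables in S: A(80), B(50), D(50), E(40)
Edges inside S: E-D(d=5), E-B(d=40), E-A(d=2)
numerator = 80 * 50 * 50 * 40 = 8000000
denominator = 5 * 40 * 2 = 400
card(S) = 8000000 / 400 = 20000

20000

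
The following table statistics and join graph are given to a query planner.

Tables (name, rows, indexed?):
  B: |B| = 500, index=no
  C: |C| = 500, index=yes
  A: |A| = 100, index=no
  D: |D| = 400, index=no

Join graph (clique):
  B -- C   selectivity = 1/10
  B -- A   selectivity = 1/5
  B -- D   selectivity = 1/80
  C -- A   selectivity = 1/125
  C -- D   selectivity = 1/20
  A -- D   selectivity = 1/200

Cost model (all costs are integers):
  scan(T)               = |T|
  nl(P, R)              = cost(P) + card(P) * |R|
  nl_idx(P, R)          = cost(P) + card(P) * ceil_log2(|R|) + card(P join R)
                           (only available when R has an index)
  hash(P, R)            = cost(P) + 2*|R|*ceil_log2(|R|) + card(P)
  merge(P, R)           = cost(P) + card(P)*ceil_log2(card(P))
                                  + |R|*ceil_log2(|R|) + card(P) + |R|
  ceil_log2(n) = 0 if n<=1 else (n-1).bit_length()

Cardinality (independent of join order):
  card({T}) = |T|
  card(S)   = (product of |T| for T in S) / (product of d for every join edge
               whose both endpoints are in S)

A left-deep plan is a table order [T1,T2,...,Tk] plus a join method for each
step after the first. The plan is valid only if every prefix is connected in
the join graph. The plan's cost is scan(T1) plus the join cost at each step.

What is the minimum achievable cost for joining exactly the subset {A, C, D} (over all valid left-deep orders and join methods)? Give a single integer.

Selinger DP over subsets of {A,C,D}:
  {C}: scan cost=500, card=500
  {A}: scan cost=100, card=100
  {D}: scan cost=400, card=400
  {AC}: card=400; try (C,nl_idx)→1400, (A,hash)→2400, (C,merge)→5900, (A,merge)→6300, (C,hash)→9200, (C,nl)→50100 …(+1); best=1400 via (C,nl_idx)
  {CD}: card=10000; try (D,hash)→8200, (C,merge)→9400, (D,merge)→9500, (C,hash)→9800, (C,nl_idx)→14000, (C,nl)→200400 …(+1); best=8200 via (D,hash)
  {AD}: card=200; try (A,hash)→2200, (D,merge)→4900, (A,merge)→5200, (D,hash)→7400, (D,nl)→40100, (A,nl)→40400; best=2200 via (A,hash)
  {ACD}: card=40; try (C,nl_idx)→4040, (D,hash)→9000, (C,merge)→9000, (D,merge)→9400, (C,hash)→11400, (A,hash)→19600 …(+4); best=4040 via (C,nl_idx)

4040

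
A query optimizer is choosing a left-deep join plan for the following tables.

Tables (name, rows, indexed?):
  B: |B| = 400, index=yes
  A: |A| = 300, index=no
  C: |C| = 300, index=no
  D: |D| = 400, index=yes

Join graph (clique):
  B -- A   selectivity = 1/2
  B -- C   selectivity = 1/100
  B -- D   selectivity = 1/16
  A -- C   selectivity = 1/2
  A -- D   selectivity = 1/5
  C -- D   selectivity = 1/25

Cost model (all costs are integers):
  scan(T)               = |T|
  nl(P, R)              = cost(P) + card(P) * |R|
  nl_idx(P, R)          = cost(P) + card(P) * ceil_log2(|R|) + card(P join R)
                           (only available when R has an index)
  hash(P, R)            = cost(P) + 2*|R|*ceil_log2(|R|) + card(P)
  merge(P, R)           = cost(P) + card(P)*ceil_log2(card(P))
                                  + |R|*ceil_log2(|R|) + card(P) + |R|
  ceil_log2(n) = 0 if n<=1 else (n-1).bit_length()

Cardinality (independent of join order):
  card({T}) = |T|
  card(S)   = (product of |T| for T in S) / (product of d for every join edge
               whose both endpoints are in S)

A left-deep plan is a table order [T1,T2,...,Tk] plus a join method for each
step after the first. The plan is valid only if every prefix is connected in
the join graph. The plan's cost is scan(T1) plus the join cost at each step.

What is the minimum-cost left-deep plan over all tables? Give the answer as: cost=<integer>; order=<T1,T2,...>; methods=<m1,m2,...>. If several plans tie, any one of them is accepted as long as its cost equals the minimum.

cost=19200; order=C,B,D,A; methods=nl_idx,hash,hash

Selinger DP (subsets sized 1..n):
  {B}: scan cost=400, card=400
  {A}: scan cost=300, card=300
  {C}: scan cost=300, card=300
  {D}: scan cost=400, card=400
  {AB}: card=60000; try (A,hash)→6200, (B,merge)→7300, (A,merge)→7400, (B,hash)→7800, (B,nl_idx)→63000, (B,nl)→120300 …(+1); best=6200 via (A,hash)
  {BC}: card=1200; try (B,nl_idx)→4200, (C,hash)→6200, (B,merge)→7300, (C,merge)→7400, (B,hash)→7800, (B,nl)→120300 …(+1); best=4200 via (B,nl_idx)
  {BD}: card=10000; try (D,hash)→8000, (B,hash)→8000, (D,merge)→8400, (B,merge)→8400, (D,nl_idx)→14000, (B,nl_idx)→14000 …(+2); best=8000 via (D,hash)
  {AC}: card=45000; try (C,hash)→6000, (A,hash)→6000, (C,merge)→6300, (A,merge)→6300, (C,nl)→90300, (A,nl)→90300; best=6000 via (C,hash)
  {AD}: card=24000; try (A,hash)→6200, (D,merge)→7300, (A,merge)→7400, (D,hash)→7800, (D,nl_idx)→27000, (D,nl)→120300 …(+1); best=6200 via (A,hash)
  {CD}: card=4800; try (C,hash)→6200, (D,merge)→7300, (C,merge)→7400, (D,hash)→7800, (D,nl_idx)→7800, (D,nl)→120300 …(+1); best=6200 via (C,hash)
  {ABC}: card=90000; try (A,hash)→10800, (A,merge)→21600, (B,hash)→58200, (C,hash)→71600, (A,nl)→364200, (B,nl_idx)→501000 …(+4); best=10800 via (A,hash)
  {ABD}: card=300000; try (A,hash)→23400, (B,hash)→37400, (D,hash)→73400, (A,merge)→161000, (B,merge)→394200, (B,nl_idx)→522200 …(+5); best=23400 via (A,hash)
  {BCD}: card=1200; try (D,hash)→12600, (D,nl_idx)→16200, (B,hash)→18200, (D,merge)→22600, (C,hash)→23400, (B,nl_idx)→50600 …(+5); best=12600 via (D,hash)
  {ACD}: card=144000; try (A,hash)→16400, (C,hash)→35600, (D,hash)→58200, (A,merge)→76400, (C,merge)→393200, (D,nl_idx)→555000 …(+4); best=16400 via (A,hash)
  {ABCD}: card=18000; try (A,hash)→19200, (A,merge)→30000, (D,hash)→108000, (B,hash)→167600, (C,hash)→328800, (A,nl)→372600 …(+8); best=19200 via (A,hash)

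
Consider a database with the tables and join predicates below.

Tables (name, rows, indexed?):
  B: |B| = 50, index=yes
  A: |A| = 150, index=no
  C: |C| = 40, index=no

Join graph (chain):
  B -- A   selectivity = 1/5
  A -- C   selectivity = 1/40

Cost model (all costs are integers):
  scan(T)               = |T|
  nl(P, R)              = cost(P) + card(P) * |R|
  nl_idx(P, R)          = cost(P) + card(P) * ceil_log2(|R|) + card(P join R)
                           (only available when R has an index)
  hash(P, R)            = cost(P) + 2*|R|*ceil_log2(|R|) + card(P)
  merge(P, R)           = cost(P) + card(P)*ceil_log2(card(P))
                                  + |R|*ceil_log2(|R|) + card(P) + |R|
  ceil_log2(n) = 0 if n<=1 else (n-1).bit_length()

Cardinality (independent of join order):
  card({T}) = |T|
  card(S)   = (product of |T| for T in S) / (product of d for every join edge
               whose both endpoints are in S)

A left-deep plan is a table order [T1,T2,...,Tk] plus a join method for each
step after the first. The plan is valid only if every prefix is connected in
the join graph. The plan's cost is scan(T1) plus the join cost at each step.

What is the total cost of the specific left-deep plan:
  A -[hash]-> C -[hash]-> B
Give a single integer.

step 1: scan A: cost=150, card=150
step 2: join C via hash
    card(P join C) = 150*40/(40) = 150
    cost = 150 + 2*40*6 + 150 = 780
step 3: join B via hash
    card(P join B) = 150*50/(5) = 1500
    cost = 780 + 2*50*6 + 150 = 1530

1530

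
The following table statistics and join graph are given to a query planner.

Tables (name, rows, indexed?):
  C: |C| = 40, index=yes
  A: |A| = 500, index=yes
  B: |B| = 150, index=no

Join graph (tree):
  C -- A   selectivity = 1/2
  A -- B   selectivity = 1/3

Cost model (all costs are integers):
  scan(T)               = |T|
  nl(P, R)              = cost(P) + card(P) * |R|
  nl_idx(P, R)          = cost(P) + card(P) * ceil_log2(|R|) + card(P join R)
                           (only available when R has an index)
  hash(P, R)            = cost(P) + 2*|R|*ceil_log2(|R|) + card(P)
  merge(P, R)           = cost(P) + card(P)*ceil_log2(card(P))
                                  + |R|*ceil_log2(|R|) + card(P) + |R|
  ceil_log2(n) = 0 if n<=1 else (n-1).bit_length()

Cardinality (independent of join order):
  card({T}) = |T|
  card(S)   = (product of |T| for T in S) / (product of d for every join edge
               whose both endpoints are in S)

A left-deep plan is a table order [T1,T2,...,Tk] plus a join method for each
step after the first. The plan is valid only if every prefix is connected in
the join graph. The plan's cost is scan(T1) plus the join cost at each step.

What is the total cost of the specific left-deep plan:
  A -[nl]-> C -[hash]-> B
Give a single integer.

32900

step 1: scan A: cost=500, card=500
step 2: join C via nl
    card(P join C) = 500*40/(2) = 10000
    cost = 500 + 500*40 = 20500
step 3: join B via hash
    card(P join B) = 10000*150/(3) = 500000
    cost = 20500 + 2*150*8 + 10000 = 32900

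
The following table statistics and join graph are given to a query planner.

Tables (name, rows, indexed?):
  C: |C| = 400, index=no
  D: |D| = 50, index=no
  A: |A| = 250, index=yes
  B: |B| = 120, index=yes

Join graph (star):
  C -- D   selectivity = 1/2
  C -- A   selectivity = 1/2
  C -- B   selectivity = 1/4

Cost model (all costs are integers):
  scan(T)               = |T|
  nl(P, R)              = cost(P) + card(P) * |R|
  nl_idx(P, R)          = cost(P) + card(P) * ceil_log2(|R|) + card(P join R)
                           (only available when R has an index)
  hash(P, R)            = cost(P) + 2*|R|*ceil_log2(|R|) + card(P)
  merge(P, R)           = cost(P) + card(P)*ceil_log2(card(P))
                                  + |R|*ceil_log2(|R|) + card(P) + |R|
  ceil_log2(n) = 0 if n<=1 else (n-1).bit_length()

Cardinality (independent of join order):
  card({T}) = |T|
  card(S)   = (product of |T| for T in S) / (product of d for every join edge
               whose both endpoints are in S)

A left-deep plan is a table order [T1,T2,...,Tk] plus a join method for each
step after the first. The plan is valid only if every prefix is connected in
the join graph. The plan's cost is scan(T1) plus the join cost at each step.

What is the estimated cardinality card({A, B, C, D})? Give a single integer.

Tables in S: A(250), B(120), C(400), D(50)
Edges inside S: C-D(d=2), C-A(d=2), C-B(d=4)
numerator = 250 * 120 * 400 * 50 = 600000000
denominator = 2 * 2 * 4 = 16
card(S) = 600000000 / 16 = 37500000

37500000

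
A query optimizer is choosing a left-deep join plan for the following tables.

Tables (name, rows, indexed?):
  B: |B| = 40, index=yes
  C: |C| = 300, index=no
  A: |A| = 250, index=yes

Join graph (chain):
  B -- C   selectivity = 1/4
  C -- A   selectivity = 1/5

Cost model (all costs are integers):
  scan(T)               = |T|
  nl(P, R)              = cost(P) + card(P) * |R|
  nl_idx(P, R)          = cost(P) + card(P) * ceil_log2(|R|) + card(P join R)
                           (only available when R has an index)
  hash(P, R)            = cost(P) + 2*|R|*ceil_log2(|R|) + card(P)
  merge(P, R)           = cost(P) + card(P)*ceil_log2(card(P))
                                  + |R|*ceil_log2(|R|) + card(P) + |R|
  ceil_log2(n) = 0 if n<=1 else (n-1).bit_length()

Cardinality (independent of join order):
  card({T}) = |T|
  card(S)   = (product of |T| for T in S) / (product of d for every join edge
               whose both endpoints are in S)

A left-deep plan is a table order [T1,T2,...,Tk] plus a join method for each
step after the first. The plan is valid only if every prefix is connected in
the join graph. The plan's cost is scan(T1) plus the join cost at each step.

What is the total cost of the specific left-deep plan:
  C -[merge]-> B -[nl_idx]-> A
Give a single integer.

step 1: scan C: cost=300, card=300
step 2: join B via merge
    card(P join B) = 300*40/(4) = 3000
    cost = 300 + 300*9 + 40*6 + 300 + 40 = 3580
step 3: join A via nl_idx
    card(P join A) = 3000*250/(5) = 150000
    cost = 3580 + 3000*8 + 150000 = 177580

177580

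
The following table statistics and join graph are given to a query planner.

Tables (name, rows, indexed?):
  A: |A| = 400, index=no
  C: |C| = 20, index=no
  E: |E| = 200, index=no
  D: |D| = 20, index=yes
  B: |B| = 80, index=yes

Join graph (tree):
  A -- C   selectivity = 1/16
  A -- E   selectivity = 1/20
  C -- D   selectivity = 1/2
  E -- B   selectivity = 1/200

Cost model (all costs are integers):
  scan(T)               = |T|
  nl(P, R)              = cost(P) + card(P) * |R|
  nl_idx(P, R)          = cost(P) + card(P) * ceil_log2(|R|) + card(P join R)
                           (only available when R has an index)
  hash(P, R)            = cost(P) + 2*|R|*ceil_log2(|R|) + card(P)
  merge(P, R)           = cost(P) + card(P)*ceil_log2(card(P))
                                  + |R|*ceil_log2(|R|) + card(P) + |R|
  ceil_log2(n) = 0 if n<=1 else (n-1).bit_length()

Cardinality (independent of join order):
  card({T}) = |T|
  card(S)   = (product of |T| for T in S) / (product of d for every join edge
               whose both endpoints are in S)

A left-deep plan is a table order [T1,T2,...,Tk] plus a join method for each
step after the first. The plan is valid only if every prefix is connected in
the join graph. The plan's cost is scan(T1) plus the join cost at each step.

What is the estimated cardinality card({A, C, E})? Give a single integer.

Tables in S: A(400), C(20), E(200)
Edges inside S: A-C(d=16), A-E(d=20)
numerator = 400 * 20 * 200 = 1600000
denominator = 16 * 20 = 320
card(S) = 1600000 / 320 = 5000

5000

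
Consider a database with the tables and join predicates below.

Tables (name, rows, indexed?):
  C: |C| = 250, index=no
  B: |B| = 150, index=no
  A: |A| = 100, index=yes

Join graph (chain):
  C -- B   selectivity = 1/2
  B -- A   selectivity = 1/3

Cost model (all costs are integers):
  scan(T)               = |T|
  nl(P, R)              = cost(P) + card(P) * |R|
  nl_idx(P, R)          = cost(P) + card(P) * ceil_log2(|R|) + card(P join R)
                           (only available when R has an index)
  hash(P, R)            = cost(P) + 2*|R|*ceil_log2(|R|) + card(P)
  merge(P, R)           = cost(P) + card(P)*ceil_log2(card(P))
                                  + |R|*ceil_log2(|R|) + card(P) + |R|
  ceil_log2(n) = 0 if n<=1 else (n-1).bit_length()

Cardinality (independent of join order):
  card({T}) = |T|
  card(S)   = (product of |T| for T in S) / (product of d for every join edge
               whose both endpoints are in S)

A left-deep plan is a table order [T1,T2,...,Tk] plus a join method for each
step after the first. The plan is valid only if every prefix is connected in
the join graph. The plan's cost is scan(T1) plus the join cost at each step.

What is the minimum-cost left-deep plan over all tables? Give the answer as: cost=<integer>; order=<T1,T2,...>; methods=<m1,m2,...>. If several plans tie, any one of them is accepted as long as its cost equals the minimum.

Selinger DP (subsets sized 1..n):
  {C}: scan cost=250, card=250
  {B}: scan cost=150, card=150
  {A}: scan cost=100, card=100
  {BC}: card=18750; try (B,hash)→2900, (C,merge)→3750, (B,merge)→3850, (C,hash)→4300, (C,nl)→37650, (B,nl)→37750; best=2900 via (B,hash)
  {AB}: card=5000; try (A,hash)→1700, (B,merge)→2250, (A,merge)→2300, (B,hash)→2600, (A,nl_idx)→6200, (B,nl)→15100 …(+1); best=1700 via (A,hash)
  {ABC}: card=625000; try (C,hash)→10700, (A,hash)→23050, (C,merge)→73950, (A,merge)→303700, (A,nl_idx)→759150, (C,nl)→1251700 …(+1); best=10700 via (C,hash)

cost=10700; order=B,A,C; methods=hash,hash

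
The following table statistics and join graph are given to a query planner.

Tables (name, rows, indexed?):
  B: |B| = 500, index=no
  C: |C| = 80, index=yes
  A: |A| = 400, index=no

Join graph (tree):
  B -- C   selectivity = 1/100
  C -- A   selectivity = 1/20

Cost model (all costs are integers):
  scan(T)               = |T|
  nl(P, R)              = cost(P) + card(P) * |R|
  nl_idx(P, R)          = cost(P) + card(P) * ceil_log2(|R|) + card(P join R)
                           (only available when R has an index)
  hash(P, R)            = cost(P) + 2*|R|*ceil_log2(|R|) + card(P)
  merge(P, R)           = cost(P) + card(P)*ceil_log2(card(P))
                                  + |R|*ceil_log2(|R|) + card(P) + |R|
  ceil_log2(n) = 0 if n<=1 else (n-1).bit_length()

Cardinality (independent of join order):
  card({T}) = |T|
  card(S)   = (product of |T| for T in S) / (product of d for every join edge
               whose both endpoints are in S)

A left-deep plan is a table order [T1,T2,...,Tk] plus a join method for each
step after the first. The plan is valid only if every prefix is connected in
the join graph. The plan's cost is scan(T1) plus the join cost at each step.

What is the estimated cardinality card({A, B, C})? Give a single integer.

Tables in S: A(400), B(500), C(80)
Edges inside S: B-C(d=100), C-A(d=20)
numerator = 400 * 500 * 80 = 16000000
denominator = 100 * 20 = 2000
card(S) = 16000000 / 2000 = 8000

8000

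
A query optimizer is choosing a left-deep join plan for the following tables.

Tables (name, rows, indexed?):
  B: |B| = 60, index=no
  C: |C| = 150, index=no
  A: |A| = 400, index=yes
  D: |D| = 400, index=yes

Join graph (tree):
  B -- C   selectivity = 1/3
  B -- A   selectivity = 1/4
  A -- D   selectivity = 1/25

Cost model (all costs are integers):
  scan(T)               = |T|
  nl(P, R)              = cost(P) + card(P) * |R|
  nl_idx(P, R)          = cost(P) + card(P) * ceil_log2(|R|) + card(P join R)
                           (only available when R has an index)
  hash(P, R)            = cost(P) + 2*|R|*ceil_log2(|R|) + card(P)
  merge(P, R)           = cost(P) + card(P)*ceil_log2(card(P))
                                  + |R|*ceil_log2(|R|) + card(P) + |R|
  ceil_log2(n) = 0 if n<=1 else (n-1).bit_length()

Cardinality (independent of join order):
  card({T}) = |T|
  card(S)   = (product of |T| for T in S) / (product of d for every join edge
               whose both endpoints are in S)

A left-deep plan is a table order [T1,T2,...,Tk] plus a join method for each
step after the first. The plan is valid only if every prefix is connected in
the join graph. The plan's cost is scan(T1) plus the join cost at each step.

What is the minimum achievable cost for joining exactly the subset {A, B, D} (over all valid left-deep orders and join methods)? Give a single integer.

14720

Selinger DP over subsets of {A,B,D}:
  {B}: scan cost=60, card=60
  {A}: scan cost=400, card=400
  {D}: scan cost=400, card=400
  {AB}: card=6000; try (B,hash)→1520, (A,merge)→4480, (B,merge)→4820, (A,nl_idx)→6600, (A,hash)→7320, (A,nl)→24060 …(+1); best=1520 via (B,hash)
  {AD}: card=6400; try (D,hash)→8000, (A,hash)→8000, (D,merge)→8400, (A,merge)→8400, (D,nl_idx)→10400, (A,nl_idx)→10400 …(+2); best=8000 via (D,hash)
  {ABD}: card=96000; try (D,hash)→14720, (B,hash)→15120, (D,merge)→89520, (B,merge)→98020, (D,nl_idx)→151520, (B,nl)→392000 …(+1); best=14720 via (D,hash)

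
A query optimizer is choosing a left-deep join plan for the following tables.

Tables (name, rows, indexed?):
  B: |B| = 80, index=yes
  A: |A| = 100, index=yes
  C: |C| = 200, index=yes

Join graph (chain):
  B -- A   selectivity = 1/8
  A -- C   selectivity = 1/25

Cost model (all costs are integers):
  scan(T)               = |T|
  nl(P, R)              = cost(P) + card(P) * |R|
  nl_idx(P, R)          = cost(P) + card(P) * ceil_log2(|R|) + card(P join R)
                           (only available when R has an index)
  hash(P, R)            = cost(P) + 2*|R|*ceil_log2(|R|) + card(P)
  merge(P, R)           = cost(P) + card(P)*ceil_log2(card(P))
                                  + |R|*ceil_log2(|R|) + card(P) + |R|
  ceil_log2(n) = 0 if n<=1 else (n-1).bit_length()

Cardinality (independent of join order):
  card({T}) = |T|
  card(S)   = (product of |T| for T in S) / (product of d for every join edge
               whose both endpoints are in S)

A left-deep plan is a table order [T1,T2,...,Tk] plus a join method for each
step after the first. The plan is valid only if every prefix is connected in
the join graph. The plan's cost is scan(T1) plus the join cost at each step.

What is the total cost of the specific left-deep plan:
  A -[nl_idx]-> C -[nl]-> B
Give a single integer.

65700

step 1: scan A: cost=100, card=100
step 2: join C via nl_idx
    card(P join C) = 100*200/(25) = 800
    cost = 100 + 100*8 + 800 = 1700
step 3: join B via nl
    card(P join B) = 800*80/(8) = 8000
    cost = 1700 + 800*80 = 65700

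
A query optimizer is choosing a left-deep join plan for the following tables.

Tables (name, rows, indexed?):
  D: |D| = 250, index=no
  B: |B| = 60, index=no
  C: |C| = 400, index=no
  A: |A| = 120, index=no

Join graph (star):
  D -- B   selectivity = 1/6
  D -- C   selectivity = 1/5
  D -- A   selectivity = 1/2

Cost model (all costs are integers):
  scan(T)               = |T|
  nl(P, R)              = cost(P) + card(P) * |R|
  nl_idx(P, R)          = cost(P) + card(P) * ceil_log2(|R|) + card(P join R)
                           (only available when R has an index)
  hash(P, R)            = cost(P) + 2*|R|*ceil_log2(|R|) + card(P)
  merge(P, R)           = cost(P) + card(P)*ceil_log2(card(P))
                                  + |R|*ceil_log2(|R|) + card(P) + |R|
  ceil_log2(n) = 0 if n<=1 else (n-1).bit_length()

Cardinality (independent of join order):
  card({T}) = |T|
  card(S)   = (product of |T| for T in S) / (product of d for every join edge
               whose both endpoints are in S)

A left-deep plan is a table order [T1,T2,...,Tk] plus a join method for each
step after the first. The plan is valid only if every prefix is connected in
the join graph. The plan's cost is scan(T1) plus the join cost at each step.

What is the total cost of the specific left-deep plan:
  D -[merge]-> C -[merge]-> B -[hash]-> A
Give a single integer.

528600

step 1: scan D: cost=250, card=250
step 2: join C via merge
    card(P join C) = 250*400/(5) = 20000
    cost = 250 + 250*8 + 400*9 + 250 + 400 = 6500
step 3: join B via merge
    card(P join B) = 20000*60/(6) = 200000
    cost = 6500 + 20000*15 + 60*6 + 20000 + 60 = 326920
step 4: join A via hash
    card(P join A) = 200000*120/(2) = 12000000
    cost = 326920 + 2*120*7 + 200000 = 528600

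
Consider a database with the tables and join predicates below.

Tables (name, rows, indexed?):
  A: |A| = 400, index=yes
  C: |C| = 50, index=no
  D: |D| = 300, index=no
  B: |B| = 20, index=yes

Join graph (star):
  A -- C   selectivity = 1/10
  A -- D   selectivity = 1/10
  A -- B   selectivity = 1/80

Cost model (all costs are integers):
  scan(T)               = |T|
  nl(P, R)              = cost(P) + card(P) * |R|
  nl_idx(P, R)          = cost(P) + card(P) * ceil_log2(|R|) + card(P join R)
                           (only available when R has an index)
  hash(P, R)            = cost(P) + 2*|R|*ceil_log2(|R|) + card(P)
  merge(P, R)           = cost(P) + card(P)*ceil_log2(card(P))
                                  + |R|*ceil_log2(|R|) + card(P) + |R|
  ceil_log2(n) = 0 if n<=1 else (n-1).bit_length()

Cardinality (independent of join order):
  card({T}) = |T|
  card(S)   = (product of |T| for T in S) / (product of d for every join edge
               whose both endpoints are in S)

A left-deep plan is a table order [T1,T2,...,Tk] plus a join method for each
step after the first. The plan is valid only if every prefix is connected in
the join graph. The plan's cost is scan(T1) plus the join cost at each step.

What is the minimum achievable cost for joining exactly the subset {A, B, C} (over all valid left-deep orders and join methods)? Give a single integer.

1000

Selinger DP over subsets of {A,B,C}:
  {A}: scan cost=400, card=400
  {C}: scan cost=50, card=50
  {B}: scan cost=20, card=20
  {AC}: card=2000; try (C,hash)→1400, (A,nl_idx)→2500, (A,merge)→4400, (C,merge)→4750, (A,hash)→7300, (A,nl)→20050 …(+1); best=1400 via (C,hash)
  {AB}: card=100; try (A,nl_idx)→300, (B,hash)→1000, (B,nl_idx)→2500, (A,merge)→4140, (B,merge)→4520, (A,hash)→7240 …(+2); best=300 via (A,nl_idx)
  {ABC}: card=500; try (C,hash)→1000, (C,merge)→1450, (B,hash)→3600, (C,nl)→5300, (B,nl_idx)→11900, (B,merge)→25520 …(+1); best=1000 via (C,hash)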